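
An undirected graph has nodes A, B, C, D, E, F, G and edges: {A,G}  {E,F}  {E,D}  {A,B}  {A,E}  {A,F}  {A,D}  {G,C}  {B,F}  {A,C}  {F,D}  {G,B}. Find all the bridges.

The edges on the cycle A-E-D-A are not bridges since each lies on that cycle.
Every edge lies on some cycle, so there are no bridges.

none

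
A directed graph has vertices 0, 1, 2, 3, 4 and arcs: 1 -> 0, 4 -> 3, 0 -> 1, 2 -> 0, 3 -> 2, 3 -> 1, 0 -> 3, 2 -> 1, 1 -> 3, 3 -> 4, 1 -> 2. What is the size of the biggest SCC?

{0, 1, 2, 3, 4} are all mutually reachable — one SCC of size 5.
The largest has 5 vertices.

5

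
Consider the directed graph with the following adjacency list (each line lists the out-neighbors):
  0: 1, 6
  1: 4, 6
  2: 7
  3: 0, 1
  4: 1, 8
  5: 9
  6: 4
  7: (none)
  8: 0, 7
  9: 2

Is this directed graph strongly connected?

There is no directed path from 7 to 0, so the graph is not strongly connected.

No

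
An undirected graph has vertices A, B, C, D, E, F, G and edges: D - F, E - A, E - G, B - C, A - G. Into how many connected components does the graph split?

Starting from B we can reach B, C. That is one component of size 2.
Starting from D we can reach D, F. That is one component of size 2.
Starting from A we can reach A, E, G. That is one component of size 3.
Total: 3 components.

3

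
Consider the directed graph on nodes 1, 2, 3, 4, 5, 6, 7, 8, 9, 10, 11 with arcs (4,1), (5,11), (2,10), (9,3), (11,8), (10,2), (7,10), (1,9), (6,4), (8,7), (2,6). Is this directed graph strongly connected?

No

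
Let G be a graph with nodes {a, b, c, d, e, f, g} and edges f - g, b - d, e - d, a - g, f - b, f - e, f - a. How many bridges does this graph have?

0

The edges on the cycle f-a-g-f are not bridges since each lies on that cycle.
Every edge lies on some cycle, so there are no bridges.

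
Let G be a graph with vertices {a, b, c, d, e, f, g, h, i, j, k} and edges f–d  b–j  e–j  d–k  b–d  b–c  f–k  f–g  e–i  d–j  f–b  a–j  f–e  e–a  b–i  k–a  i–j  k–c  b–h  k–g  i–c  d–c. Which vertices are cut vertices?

b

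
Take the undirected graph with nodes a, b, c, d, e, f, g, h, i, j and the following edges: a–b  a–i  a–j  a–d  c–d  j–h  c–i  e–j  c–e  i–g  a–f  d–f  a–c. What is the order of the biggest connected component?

Starting from a we can reach a, b, c, d, e, f, g, h, i, j. That is one component of size 10.
The largest has 10 vertices.

10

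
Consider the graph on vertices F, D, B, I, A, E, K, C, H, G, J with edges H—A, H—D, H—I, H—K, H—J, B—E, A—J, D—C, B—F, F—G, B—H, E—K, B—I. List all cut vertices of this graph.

Removing B increases the component count from 1 to 2, so B is a cut vertex.
Removing D increases the component count from 1 to 2, so D is a cut vertex.
Removing F increases the component count from 1 to 2, so F is a cut vertex.
Likewise H is a cut vertex.
By contrast removing G leaves 1 component; it is not a cut vertex. No other vertex is a cut vertex either.

B, D, F, H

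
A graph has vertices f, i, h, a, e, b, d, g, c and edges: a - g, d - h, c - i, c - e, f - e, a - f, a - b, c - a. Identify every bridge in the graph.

The edges on the cycle c-a-f-e-c are not bridges since each lies on that cycle.
But removing a - g disconnects a from g; removing a - b disconnects a from b; removing c - i disconnects c from i; removing h - d disconnects h from d — these are bridges.

a-b, a-g, c-i, d-h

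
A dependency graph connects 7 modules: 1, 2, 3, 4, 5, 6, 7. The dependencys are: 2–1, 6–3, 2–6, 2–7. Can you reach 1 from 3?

Yes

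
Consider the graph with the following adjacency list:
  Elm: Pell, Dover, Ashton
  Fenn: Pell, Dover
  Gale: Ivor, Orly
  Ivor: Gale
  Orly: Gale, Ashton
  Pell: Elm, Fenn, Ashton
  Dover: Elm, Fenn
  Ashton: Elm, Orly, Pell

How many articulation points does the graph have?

Removing Gale increases the component count from 1 to 2, so Gale is a cut vertex.
Removing Orly increases the component count from 1 to 2, so Orly is a cut vertex.
Removing Ashton increases the component count from 1 to 2, so Ashton is a cut vertex.
By contrast removing Ivor leaves 1 component; it is not a cut vertex. No other vertex is a cut vertex either.

3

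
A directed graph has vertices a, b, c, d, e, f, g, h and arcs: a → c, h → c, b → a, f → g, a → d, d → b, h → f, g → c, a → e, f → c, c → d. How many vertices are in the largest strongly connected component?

4

{a, b, c, d} are all mutually reachable — one SCC of size 4.
{e} is an SCC by itself.
{g} is an SCC by itself.
{f} is an SCC by itself.
{h} is an SCC by itself.
The largest has 4 vertices.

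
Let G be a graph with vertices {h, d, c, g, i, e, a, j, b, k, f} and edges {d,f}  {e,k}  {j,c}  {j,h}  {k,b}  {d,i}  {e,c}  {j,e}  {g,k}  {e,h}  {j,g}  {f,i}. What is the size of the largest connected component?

a is isolated — a component by itself.
Starting from d we can reach d, f, i. That is one component of size 3.
Starting from b we can reach b, c, e, g, h, j, k. That is one component of size 7.
The largest has 7 vertices.

7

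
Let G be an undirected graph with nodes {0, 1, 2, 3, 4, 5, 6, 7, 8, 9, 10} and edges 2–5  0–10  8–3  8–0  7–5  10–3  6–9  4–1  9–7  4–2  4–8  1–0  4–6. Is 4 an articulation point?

Deleting 4 raises the number of components from 1 to 2, so 4 is a cut vertex.

Yes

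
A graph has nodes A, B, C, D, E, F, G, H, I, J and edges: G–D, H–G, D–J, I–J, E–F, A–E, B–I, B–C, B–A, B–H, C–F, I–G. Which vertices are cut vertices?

B

Removing B increases the component count from 1 to 2, so B is a cut vertex.
By contrast removing I leaves 1 component; it is not a cut vertex. No other vertex is a cut vertex either.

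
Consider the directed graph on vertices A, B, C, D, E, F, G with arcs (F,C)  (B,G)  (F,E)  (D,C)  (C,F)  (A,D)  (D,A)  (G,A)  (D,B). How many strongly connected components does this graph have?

3

{A, B, D, G} are all mutually reachable — one SCC of size 4.
{C, F} are all mutually reachable — one SCC of size 2.
{E} is an SCC by itself.
That gives 3 strongly connected components.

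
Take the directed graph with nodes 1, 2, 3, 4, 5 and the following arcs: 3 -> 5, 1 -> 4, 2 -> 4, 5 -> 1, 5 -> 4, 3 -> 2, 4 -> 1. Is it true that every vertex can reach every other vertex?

There is no directed path from 5 to 2, so the graph is not strongly connected.

No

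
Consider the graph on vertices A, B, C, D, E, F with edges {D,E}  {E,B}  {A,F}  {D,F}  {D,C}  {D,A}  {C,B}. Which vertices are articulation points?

D

Removing D increases the component count from 1 to 2, so D is a cut vertex.
By contrast removing F leaves 1 component; it is not a cut vertex. No other vertex is a cut vertex either.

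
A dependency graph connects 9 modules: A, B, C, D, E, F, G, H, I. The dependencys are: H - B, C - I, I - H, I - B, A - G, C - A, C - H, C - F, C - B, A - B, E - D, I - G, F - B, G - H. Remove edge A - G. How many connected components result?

A and G are still connected via A-C-I-G, so the component count stays at 2.

2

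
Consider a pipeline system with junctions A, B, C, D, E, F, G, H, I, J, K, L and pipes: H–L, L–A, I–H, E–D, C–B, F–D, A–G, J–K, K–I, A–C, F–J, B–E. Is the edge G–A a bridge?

Yes

Removing G–A leaves no path between G and A: the component count goes from 1 to 2. So it is a bridge.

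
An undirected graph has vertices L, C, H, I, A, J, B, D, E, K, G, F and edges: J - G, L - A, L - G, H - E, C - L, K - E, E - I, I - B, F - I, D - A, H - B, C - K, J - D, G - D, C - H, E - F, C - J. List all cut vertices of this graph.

C

Removing C increases the component count from 1 to 2, so C is a cut vertex.
By contrast removing D leaves 1 component; it is not a cut vertex. No other vertex is a cut vertex either.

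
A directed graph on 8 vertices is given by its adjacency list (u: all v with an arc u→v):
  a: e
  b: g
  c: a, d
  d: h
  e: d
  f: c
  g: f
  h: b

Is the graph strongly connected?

Yes

From b we can reach every vertex (a, b, c, d, e, f, g, h), and every vertex can reach b (a, b, c, d, e, f, g, h). So the whole graph is one strongly connected component.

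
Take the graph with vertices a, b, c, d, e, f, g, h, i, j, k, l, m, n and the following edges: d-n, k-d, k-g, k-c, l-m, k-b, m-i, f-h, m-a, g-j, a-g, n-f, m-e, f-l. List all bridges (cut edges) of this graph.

The edges on the cycle k-d-n-f-l-m-a-g-k are not bridges since each lies on that cycle.
But removing j-g disconnects j from g; removing f-h disconnects f from h; removing k-c disconnects k from c; removing i-m disconnects i from m — these are bridges.
In total 6 edges are bridges.

b-k, c-k, e-m, f-h, g-j, i-m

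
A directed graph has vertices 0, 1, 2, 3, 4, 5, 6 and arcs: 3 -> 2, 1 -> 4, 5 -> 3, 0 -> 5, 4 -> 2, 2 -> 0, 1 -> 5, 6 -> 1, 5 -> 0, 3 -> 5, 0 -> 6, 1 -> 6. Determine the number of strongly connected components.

{0, 1, 2, 3, 4, 5, 6} are all mutually reachable — one SCC of size 7.
That gives 1 strongly connected component.

1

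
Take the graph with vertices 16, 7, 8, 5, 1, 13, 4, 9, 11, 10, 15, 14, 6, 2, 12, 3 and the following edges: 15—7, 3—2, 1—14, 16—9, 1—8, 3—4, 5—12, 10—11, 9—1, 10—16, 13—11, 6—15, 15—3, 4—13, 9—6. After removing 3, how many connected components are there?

With 3 gone, the remaining components are: {2}; {5, 12}; {1, 4, 6, 7, 8, 9, 10, 11, 13, 14, 15, 16}.
That is 3 components.

3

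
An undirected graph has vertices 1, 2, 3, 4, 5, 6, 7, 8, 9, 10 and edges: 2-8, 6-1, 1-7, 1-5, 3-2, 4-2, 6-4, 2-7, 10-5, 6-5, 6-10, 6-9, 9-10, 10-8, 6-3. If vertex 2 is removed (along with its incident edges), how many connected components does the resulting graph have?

With 2 gone, the remaining components are: {1, 3, 4, 5, 6, 7, 8, 9, 10}.
That is 1 component.

1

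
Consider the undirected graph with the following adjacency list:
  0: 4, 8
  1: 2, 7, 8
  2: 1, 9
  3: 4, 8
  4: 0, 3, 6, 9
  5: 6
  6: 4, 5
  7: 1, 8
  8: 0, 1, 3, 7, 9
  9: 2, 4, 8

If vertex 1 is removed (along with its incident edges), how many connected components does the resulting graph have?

With 1 gone, the remaining components are: {0, 2, 3, 4, 5, 6, 7, 8, 9}.
That is 1 component.

1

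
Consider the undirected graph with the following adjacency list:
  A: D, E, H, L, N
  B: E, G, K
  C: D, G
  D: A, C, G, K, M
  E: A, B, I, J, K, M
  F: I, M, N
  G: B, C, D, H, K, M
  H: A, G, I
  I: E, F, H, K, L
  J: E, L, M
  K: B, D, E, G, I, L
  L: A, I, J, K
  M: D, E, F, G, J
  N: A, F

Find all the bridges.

none

The edges on the cycle A-L-K-B-G-D-A are not bridges since each lies on that cycle.
Every edge lies on some cycle, so there are no bridges.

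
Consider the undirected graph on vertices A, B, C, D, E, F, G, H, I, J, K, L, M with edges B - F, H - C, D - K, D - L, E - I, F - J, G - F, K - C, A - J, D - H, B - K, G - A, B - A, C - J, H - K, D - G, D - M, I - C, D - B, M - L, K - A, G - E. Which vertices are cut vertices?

D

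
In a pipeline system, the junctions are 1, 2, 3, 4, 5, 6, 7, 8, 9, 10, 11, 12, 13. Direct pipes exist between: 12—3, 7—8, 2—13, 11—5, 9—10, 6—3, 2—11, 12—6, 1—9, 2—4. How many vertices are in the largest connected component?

5

Starting from 7 we can reach 7, 8. That is one component of size 2.
Starting from 3 we can reach 3, 6, 12. That is one component of size 3.
Starting from 1 we can reach 1, 9, 10. That is one component of size 3.
Starting from 2 we can reach 2, 4, 5, 11, 13. That is one component of size 5.
The largest has 5 vertices.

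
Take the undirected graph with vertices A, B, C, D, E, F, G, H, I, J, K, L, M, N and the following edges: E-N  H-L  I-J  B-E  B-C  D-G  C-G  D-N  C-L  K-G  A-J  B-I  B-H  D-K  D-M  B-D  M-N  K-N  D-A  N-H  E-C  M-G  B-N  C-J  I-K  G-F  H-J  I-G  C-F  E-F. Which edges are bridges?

The edges on the cycle B-D-A-J-I-B are not bridges since each lies on that cycle.
Every edge lies on some cycle, so there are no bridges.

none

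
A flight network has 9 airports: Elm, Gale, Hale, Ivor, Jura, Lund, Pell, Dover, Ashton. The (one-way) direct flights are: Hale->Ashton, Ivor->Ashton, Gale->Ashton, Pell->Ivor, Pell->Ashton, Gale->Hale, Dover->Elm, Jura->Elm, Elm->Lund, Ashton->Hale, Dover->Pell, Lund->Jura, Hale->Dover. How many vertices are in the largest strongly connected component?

{Hale, Ivor, Pell, Dover, Ashton} are all mutually reachable — one SCC of size 5.
{Elm, Jura, Lund} are all mutually reachable — one SCC of size 3.
{Gale} is an SCC by itself.
The largest has 5 vertices.

5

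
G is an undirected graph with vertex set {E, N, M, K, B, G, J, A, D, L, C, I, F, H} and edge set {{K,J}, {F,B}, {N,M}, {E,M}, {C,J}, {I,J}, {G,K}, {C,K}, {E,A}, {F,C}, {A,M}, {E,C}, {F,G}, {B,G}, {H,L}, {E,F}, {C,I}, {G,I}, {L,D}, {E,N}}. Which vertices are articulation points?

E, L

Removing E increases the component count from 2 to 3, so E is a cut vertex.
Removing L increases the component count from 2 to 3, so L is a cut vertex.
By contrast removing F leaves 2 components; it is not a cut vertex. No other vertex is a cut vertex either.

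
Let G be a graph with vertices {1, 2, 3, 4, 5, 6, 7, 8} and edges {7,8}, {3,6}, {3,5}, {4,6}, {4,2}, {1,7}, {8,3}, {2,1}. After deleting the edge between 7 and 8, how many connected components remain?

7 and 8 are still connected via 7-1-2-4-6-3-8, so the component count stays at 1.

1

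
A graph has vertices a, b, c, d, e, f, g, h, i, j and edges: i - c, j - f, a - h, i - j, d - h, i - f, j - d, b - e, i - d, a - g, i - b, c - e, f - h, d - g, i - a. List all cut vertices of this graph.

i

Removing i increases the component count from 1 to 2, so i is a cut vertex.
By contrast removing c leaves 1 component; it is not a cut vertex. No other vertex is a cut vertex either.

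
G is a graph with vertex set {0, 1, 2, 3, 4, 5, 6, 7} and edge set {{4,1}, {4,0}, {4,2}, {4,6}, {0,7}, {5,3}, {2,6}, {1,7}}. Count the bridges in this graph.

The edges on the cycle 4-2-6-4 are not bridges since each lies on that cycle.
But removing 5—3 disconnects 5 from 3 — this is a bridge.

1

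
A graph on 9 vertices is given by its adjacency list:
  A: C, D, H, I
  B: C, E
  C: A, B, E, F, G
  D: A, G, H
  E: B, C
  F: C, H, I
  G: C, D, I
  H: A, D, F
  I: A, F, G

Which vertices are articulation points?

Removing C increases the component count from 1 to 2, so C is a cut vertex.
By contrast removing F leaves 1 component; it is not a cut vertex. No other vertex is a cut vertex either.

C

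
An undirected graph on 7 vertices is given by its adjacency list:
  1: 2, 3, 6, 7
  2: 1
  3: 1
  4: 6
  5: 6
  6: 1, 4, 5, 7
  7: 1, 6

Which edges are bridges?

The edges on the cycle 7-1-6-7 are not bridges since each lies on that cycle.
But removing 1-2 disconnects 1 from 2; removing 6-4 disconnects 6 from 4; removing 1-3 disconnects 1 from 3; removing 6-5 disconnects 6 from 5 — these are bridges.

1-2, 1-3, 4-6, 5-6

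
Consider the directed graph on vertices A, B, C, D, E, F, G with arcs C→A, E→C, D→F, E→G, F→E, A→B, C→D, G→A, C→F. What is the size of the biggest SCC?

{C, D, E, F} are all mutually reachable — one SCC of size 4.
{G} is an SCC by itself.
{A} is an SCC by itself.
{B} is an SCC by itself.
The largest has 4 vertices.

4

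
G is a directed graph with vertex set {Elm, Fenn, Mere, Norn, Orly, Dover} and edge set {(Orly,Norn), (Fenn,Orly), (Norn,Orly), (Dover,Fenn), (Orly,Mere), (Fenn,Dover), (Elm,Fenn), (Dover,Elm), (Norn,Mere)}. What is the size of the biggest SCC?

{Elm, Fenn, Dover} are all mutually reachable — one SCC of size 3.
{Norn, Orly} are all mutually reachable — one SCC of size 2.
{Mere} is an SCC by itself.
The largest has 3 vertices.

3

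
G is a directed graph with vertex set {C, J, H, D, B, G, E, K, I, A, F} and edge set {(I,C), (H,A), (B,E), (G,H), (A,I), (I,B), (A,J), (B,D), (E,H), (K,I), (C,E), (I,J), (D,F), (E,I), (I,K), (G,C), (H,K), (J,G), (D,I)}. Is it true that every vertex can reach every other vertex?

No

There is no directed path from F to D, so the graph is not strongly connected.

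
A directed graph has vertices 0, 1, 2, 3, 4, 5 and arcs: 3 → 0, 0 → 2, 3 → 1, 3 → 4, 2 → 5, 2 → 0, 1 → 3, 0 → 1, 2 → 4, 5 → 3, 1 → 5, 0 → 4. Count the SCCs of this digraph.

2

{0, 1, 2, 3, 5} are all mutually reachable — one SCC of size 5.
{4} is an SCC by itself.
That gives 2 strongly connected components.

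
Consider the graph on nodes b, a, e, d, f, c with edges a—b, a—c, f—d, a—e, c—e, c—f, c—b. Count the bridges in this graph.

2

The edges on the cycle a-c-e-a are not bridges since each lies on that cycle.
But removing f—c disconnects f from c; removing f—d disconnects f from d — these are bridges.
That makes 2 bridges.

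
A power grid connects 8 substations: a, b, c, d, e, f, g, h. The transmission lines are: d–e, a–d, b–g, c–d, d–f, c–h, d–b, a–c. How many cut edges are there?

The edges on the cycle a-c-d-a are not bridges since each lies on that cycle.
But removing c–h disconnects c from h; removing d–b disconnects d from b; removing d–f disconnects d from f; removing b–g disconnects b from g — these are bridges.
In total 5 edges are bridges.

5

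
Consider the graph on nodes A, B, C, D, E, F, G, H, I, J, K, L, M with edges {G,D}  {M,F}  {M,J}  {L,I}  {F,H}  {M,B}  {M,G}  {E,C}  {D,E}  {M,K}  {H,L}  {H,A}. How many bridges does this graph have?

12

removing L-H disconnects L from H; removing M-J disconnects M from J; removing E-D disconnects E from D; removing G-D disconnects G from D — these are bridges.
In total 12 edges are bridges.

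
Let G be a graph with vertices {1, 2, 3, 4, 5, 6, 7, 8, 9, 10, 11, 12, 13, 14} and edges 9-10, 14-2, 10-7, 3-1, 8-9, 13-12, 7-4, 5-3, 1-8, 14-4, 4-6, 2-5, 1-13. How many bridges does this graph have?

3

The edges on the cycle 14-2-5-3-1-8-9-10-7-4-14 are not bridges since each lies on that cycle.
But removing 13-1 disconnects 13 from 1; removing 4-6 disconnects 4 from 6; removing 13-12 disconnects 13 from 12 — these are bridges.
That makes 3 bridges.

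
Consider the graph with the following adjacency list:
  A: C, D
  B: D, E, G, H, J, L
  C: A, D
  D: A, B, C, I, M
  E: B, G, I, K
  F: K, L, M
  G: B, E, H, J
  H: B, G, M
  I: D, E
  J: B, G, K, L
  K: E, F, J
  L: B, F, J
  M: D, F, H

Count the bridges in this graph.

0

The edges on the cycle D-A-C-D are not bridges since each lies on that cycle.
Every edge lies on some cycle, so there are no bridges.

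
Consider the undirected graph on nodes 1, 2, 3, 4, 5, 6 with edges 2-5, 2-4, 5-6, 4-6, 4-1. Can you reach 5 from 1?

Yes

From 1 we can reach 1, 2, 4, 5, 6, which includes 5.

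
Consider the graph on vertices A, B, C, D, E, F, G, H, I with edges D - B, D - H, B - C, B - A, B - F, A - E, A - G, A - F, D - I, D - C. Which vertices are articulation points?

A, B, D

Removing A increases the component count from 1 to 3, so A is a cut vertex.
Removing B increases the component count from 1 to 2, so B is a cut vertex.
Removing D increases the component count from 1 to 3, so D is a cut vertex.
By contrast removing G leaves 1 component; it is not a cut vertex. No other vertex is a cut vertex either.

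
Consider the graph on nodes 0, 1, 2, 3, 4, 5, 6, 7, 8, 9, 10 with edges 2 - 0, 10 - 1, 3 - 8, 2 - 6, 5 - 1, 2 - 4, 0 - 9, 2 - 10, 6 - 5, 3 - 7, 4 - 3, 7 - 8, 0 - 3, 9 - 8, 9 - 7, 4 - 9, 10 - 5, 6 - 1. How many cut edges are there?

The edges on the cycle 6-5-1-6 are not bridges since each lies on that cycle.
Every edge lies on some cycle, so there are no bridges.

0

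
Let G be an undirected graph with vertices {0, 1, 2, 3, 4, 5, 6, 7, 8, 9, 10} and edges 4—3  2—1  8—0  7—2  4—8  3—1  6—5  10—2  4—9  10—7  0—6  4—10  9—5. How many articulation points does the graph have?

1

Removing 4 increases the component count from 1 to 2, so 4 is a cut vertex.
By contrast removing 2 leaves 1 component; it is not a cut vertex. No other vertex is a cut vertex either.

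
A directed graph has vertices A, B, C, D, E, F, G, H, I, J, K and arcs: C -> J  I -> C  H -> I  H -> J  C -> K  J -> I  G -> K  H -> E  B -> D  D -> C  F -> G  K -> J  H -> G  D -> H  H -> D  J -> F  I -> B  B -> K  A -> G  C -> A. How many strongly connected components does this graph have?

{A, B, C, D, F, G, H, I, J, K} are all mutually reachable — one SCC of size 10.
{E} is an SCC by itself.
That gives 2 strongly connected components.

2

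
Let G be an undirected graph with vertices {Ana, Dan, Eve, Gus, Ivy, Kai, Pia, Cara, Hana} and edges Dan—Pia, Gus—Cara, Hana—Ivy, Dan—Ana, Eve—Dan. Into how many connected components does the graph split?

Kai is isolated — a component by itself.
Starting from Gus we can reach Gus, Cara. That is one component of size 2.
Starting from Ivy we can reach Ivy, Hana. That is one component of size 2.
Starting from Ana we can reach Ana, Dan, Eve, Pia. That is one component of size 4.
Total: 4 components.

4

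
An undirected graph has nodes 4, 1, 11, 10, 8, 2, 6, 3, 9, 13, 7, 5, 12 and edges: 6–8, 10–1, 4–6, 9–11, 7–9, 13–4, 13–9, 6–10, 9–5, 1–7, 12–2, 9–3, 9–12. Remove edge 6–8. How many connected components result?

2

Before removal there is 1 component.
6–8 is a bridge — removing it separates 6's side from 8's side.
After removal: 2 components.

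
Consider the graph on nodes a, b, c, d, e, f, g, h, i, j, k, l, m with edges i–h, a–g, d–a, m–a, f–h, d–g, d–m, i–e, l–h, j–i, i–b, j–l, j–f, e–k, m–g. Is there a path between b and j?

From b we can reach b, e, f, h, i, j, k, l, which includes j.

Yes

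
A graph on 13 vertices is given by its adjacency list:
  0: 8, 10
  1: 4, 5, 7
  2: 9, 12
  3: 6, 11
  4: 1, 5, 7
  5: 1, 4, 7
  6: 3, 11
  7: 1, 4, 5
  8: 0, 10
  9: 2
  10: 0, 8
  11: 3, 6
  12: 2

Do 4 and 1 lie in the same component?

Yes

From 4 we can reach 1, 4, 5, 7, which includes 1.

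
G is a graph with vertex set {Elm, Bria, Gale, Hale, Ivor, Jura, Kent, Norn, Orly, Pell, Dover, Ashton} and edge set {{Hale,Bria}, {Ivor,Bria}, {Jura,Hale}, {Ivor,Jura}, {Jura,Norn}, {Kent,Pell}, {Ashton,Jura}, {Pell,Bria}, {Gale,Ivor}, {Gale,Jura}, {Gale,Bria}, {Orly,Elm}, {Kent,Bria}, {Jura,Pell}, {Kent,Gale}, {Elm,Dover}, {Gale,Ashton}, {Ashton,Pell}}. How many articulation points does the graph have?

2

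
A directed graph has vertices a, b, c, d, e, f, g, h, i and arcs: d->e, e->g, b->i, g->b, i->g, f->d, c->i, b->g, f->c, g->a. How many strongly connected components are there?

7

{b, g, i} are all mutually reachable — one SCC of size 3.
{e} is an SCC by itself.
{c} is an SCC by itself.
{f} is an SCC by itself.
{a} is an SCC by itself.
(and 2 more singleton SCCs)
That gives 7 strongly connected components.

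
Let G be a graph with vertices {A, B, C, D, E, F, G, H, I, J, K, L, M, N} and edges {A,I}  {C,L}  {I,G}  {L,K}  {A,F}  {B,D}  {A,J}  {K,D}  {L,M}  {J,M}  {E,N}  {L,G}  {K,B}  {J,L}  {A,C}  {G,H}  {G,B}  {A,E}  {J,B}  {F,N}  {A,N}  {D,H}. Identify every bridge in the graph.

none

The edges on the cycle A-E-N-A are not bridges since each lies on that cycle.
Every edge lies on some cycle, so there are no bridges.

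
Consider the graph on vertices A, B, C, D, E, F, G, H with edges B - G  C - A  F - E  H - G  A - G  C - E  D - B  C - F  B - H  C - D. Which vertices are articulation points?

Removing C increases the component count from 1 to 2, so C is a cut vertex.
By contrast removing F leaves 1 component; it is not a cut vertex. No other vertex is a cut vertex either.

C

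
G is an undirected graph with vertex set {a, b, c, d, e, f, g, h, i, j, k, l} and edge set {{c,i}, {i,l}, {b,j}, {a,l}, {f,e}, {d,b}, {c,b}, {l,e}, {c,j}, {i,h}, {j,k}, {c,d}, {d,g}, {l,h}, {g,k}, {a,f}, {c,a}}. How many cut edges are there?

The edges on the cycle a-f-e-l-a are not bridges since each lies on that cycle.
Every edge lies on some cycle, so there are no bridges.

0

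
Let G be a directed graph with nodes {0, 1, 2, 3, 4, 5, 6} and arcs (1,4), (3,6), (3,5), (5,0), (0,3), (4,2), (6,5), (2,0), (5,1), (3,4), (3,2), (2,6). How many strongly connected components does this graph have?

{0, 1, 2, 3, 4, 5, 6} are all mutually reachable — one SCC of size 7.
That gives 1 strongly connected component.

1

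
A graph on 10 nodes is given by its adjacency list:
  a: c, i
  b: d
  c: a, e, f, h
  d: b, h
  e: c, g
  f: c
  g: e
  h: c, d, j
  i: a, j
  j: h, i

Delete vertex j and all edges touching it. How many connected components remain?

1

With j gone, the remaining components are: {a, b, c, d, e, f, g, h, i}.
That is 1 component.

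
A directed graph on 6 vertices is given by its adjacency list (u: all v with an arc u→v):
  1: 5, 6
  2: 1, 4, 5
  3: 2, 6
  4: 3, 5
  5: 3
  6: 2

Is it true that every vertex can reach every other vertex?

Yes

From 2 we can reach every vertex (1, 2, 3, 4, 5, 6), and every vertex can reach 2 (1, 2, 3, 4, 5, 6). So the whole graph is one strongly connected component.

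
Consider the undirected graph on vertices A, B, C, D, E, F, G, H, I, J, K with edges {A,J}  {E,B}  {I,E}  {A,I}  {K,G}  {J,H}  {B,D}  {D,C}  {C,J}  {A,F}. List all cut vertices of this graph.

A, J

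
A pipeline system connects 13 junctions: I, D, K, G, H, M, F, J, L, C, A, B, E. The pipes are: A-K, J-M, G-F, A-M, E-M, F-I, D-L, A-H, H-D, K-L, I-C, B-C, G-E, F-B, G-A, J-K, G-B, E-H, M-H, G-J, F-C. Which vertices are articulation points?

G

Removing G increases the component count from 1 to 2, so G is a cut vertex.
By contrast removing B leaves 1 component; it is not a cut vertex. No other vertex is a cut vertex either.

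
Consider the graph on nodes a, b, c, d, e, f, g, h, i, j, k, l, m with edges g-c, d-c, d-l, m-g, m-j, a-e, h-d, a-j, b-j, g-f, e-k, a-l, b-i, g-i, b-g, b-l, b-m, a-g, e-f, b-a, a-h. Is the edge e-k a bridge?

Removing e-k leaves no path between e and k: the component count goes from 1 to 2. So it is a bridge.

Yes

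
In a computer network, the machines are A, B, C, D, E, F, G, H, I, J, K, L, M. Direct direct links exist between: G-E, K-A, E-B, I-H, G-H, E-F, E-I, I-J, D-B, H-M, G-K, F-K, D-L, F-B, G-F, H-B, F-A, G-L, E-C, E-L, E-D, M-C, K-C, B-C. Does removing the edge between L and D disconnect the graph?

No

After removing L-D, the path L-E-D still connects them, so the edge is not a bridge.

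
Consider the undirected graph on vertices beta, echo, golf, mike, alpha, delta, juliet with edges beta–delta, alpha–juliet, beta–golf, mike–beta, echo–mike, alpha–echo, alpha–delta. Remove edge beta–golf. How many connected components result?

2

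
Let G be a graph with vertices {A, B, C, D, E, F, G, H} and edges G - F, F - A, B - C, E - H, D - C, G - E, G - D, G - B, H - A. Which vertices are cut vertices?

Removing G increases the component count from 1 to 2, so G is a cut vertex.
By contrast removing A leaves 1 component; it is not a cut vertex. No other vertex is a cut vertex either.

G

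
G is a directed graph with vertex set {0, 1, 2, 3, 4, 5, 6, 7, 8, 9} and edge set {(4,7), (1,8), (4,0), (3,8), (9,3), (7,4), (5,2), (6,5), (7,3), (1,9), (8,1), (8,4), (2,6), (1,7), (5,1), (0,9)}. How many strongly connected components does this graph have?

{0, 1, 3, 4, 7, 8, 9} are all mutually reachable — one SCC of size 7.
{2, 5, 6} are all mutually reachable — one SCC of size 3.
That gives 2 strongly connected components.

2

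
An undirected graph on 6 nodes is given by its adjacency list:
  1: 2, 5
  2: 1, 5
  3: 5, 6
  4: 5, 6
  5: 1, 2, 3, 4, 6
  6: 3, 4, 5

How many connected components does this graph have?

1

Starting from 1 we can reach 1, 2, 3, 4, 5, 6. That is one component of size 6.
Total: 1 component.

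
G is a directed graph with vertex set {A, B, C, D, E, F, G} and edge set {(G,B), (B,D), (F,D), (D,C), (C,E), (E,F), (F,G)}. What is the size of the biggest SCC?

{B, C, D, E, F, G} are all mutually reachable — one SCC of size 6.
{A} is an SCC by itself.
The largest has 6 vertices.

6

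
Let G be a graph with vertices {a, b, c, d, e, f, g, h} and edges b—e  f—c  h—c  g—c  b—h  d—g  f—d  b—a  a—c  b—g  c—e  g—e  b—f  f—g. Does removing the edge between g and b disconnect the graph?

No

After removing g—b, the path g-f-b still connects them, so the edge is not a bridge.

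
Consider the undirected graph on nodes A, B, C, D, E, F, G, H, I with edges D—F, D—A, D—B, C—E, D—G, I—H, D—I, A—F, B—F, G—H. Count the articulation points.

Removing D increases the component count from 2 to 3, so D is a cut vertex.
By contrast removing E leaves 2 components; it is not a cut vertex. No other vertex is a cut vertex either.

1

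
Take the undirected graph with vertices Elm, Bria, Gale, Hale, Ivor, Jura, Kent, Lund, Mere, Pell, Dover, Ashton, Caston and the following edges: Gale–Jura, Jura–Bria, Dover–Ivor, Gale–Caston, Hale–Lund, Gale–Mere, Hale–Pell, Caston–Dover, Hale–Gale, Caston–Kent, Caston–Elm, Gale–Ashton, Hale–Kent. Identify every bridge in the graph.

Ashton-Gale, Bria-Jura, Caston-Dover, Caston-Elm, Dover-Ivor, Gale-Jura, Gale-Mere, Hale-Lund, Hale-Pell

The edges on the cycle Hale-Gale-Caston-Kent-Hale are not bridges since each lies on that cycle.
But removing Gale–Ashton disconnects Gale from Ashton; removing Hale–Lund disconnects Hale from Lund; removing Caston–Dover disconnects Caston from Dover; removing Caston–Elm disconnects Caston from Elm — these are bridges.
In total 9 edges are bridges.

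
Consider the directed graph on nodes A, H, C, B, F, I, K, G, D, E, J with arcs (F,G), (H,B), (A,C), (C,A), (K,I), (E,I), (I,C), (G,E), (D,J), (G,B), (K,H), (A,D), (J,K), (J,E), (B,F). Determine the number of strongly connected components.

1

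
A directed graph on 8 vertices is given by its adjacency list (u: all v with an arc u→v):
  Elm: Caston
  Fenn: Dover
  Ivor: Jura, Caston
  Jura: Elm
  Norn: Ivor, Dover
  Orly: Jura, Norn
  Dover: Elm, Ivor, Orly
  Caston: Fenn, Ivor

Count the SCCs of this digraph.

1

{Elm, Fenn, Ivor, Jura, Norn, Orly, Dover, Caston} are all mutually reachable — one SCC of size 8.
That gives 1 strongly connected component.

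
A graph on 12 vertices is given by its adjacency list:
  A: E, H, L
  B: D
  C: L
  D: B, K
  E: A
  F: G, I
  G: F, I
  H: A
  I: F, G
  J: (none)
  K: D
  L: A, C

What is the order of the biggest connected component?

5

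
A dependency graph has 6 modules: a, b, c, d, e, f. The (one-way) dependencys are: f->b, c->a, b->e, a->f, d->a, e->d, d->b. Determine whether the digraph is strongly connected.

No

There is no directed path from e to c, so the graph is not strongly connected.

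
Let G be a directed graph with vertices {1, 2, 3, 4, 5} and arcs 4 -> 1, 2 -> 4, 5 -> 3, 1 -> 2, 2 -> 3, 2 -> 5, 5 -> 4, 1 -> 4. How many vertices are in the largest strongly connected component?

4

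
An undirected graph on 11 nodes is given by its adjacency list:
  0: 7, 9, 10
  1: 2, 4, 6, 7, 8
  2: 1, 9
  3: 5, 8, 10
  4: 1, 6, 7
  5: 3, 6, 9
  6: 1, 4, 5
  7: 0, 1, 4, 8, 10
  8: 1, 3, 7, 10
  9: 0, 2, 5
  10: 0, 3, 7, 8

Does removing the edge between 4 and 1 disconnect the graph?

No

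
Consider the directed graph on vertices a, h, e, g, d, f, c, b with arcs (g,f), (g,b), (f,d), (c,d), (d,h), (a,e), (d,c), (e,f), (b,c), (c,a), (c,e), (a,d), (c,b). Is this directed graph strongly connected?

There is no directed path from a to g, so the graph is not strongly connected.

No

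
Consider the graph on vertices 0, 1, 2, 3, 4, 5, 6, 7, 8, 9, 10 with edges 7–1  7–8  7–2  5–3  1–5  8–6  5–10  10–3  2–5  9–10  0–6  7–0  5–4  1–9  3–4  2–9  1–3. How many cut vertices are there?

1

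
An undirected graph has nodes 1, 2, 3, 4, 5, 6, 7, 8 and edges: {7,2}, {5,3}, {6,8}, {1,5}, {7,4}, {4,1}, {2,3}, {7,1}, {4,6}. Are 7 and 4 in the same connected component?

From 7 we can reach 1, 2, 3, 4, 5, 6, 7, 8, which includes 4.

Yes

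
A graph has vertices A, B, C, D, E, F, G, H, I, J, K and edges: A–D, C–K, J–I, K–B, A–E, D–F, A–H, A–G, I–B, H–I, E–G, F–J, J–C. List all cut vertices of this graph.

A

Removing A increases the component count from 1 to 2, so A is a cut vertex.
By contrast removing I leaves 1 component; it is not a cut vertex. No other vertex is a cut vertex either.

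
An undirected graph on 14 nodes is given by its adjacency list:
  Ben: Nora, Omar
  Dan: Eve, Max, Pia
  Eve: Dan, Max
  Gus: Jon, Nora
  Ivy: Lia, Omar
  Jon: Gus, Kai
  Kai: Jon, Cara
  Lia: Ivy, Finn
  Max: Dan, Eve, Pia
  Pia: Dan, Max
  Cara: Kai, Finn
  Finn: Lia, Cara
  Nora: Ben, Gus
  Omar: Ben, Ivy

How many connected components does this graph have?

Starting from Dan we can reach Dan, Eve, Max, Pia. That is one component of size 4.
Starting from Ben we can reach Ben, Gus, Ivy, Jon, Kai, Lia, Cara, Finn, Nora, Omar. That is one component of size 10.
Total: 2 components.

2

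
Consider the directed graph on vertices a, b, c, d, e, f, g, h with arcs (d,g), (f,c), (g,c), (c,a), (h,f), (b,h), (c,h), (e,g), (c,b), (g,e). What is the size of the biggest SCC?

4

{b, c, f, h} are all mutually reachable — one SCC of size 4.
{e, g} are all mutually reachable — one SCC of size 2.
{a} is an SCC by itself.
{d} is an SCC by itself.
The largest has 4 vertices.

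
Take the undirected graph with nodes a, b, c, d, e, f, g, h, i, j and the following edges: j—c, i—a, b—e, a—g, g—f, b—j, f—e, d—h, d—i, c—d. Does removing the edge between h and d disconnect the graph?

Yes

Removing h—d leaves no path between h and d: the component count goes from 1 to 2. So it is a bridge.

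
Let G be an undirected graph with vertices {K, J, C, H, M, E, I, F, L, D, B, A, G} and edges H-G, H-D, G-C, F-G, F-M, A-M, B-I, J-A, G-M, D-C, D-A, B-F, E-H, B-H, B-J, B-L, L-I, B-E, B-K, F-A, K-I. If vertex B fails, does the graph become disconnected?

Deleting B raises the number of components from 1 to 2, so B is a cut vertex.

Yes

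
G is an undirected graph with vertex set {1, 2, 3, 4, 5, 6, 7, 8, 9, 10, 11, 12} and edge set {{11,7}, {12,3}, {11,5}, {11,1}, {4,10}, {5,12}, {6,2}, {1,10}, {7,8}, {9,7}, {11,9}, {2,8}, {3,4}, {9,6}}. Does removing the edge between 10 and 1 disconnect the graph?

No

After removing 10–1, the path 10-4-3-12-5-11-1 still connects them, so the edge is not a bridge.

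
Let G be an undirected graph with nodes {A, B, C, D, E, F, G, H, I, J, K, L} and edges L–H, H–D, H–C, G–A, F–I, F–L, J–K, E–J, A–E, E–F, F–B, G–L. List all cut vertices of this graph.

Removing E increases the component count from 1 to 2, so E is a cut vertex.
Removing F increases the component count from 1 to 3, so F is a cut vertex.
Removing H increases the component count from 1 to 3, so H is a cut vertex.
Likewise J, L are cut vertices.
By contrast removing G leaves 1 component; it is not a cut vertex. No other vertex is a cut vertex either.

E, F, H, J, L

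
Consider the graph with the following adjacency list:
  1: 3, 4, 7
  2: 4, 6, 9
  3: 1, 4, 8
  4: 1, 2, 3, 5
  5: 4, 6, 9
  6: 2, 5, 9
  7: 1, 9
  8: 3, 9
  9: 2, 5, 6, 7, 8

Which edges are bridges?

none

The edges on the cycle 4-3-8-9-7-1-4 are not bridges since each lies on that cycle.
Every edge lies on some cycle, so there are no bridges.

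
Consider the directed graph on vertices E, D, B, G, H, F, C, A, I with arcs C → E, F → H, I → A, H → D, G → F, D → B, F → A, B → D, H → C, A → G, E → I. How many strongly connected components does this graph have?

{A, C, E, F, G, H, I} are all mutually reachable — one SCC of size 7.
{B, D} are all mutually reachable — one SCC of size 2.
That gives 2 strongly connected components.

2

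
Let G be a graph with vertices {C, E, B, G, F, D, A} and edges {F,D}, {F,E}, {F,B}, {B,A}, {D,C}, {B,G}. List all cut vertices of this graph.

B, D, F

Removing B increases the component count from 1 to 3, so B is a cut vertex.
Removing D increases the component count from 1 to 2, so D is a cut vertex.
Removing F increases the component count from 1 to 3, so F is a cut vertex.
By contrast removing E leaves 1 component; it is not a cut vertex. No other vertex is a cut vertex either.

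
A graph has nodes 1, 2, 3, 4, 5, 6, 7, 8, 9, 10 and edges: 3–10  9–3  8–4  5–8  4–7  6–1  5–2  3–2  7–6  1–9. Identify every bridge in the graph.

10-3

The edges on the cycle 5-8-4-7-6-1-9-3-2-5 are not bridges since each lies on that cycle.
But removing 10–3 disconnects 10 from 3 — this is a bridge.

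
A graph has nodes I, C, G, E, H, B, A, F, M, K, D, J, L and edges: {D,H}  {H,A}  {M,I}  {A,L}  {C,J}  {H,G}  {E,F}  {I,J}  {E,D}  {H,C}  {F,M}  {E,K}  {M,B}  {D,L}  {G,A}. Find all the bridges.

B-M, E-K

The edges on the cycle H-G-A-H are not bridges since each lies on that cycle.
But removing B–M disconnects B from M; removing K–E disconnects K from E — these are bridges.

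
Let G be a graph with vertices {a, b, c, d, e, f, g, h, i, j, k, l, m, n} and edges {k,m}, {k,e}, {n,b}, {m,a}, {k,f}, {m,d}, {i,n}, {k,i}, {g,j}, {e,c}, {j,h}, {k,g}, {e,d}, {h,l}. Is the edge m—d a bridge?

No

After removing m—d, the path m-k-e-d still connects them, so the edge is not a bridge.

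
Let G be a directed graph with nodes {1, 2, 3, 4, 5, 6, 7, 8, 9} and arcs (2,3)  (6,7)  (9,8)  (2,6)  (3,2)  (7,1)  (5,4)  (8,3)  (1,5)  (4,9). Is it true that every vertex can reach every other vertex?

Yes

From 2 we can reach every vertex (1, 2, 3, 4, 5, 6, 7, 8, 9), and every vertex can reach 2 (1, 2, 3, 4, 5, 6, 7, 8, 9). So the whole graph is one strongly connected component.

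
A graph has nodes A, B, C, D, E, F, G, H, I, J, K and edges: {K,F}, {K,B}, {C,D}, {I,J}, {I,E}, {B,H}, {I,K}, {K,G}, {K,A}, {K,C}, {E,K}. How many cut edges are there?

8

The edges on the cycle I-E-K-I are not bridges since each lies on that cycle.
But removing F-K disconnects F from K; removing K-G disconnects K from G; removing D-C disconnects D from C; removing K-B disconnects K from B — these are bridges.
In total 8 edges are bridges.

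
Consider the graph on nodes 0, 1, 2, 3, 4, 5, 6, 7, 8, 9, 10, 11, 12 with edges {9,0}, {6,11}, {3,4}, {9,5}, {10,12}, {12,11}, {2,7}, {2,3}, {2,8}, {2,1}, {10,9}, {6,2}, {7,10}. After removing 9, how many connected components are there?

3

With 9 gone, the remaining components are: {0}; {5}; {1, 2, 3, 4, 6, 7, 8, 10, 11, 12}.
That is 3 components.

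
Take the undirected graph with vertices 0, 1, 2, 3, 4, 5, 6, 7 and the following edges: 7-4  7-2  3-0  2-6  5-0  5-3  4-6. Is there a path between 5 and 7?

No

The component containing 5 is {0, 3, 5}, and 7 is not in it.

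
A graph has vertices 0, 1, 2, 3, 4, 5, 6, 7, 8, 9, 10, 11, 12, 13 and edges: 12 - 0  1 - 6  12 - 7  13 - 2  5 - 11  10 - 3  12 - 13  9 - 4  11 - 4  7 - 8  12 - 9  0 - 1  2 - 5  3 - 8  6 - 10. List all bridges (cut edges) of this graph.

The edges on the cycle 12-0-1-6-10-3-8-7-12 are not bridges since each lies on that cycle.
Every edge lies on some cycle, so there are no bridges.

none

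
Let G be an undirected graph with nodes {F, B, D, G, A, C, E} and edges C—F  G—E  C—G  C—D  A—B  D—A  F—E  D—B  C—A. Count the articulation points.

Removing C increases the component count from 1 to 2, so C is a cut vertex.
By contrast removing D leaves 1 component; it is not a cut vertex. No other vertex is a cut vertex either.

1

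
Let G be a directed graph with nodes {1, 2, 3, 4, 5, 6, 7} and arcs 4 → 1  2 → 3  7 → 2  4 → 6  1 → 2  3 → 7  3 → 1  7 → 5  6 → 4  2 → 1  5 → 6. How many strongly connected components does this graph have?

1

{1, 2, 3, 4, 5, 6, 7} are all mutually reachable — one SCC of size 7.
That gives 1 strongly connected component.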